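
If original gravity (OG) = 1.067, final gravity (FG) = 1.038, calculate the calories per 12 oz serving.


ABW = (OG−FG)·131.25·0.79/FG;  °P = 259 − 259/SG (for OG→OE and FG→AE);  RE = 0.1808·OE + 0.8192·AE;  Cal = (6.9·ABW + 4·(RE−0.1))·FG·3.55
ABW = (1.067 − 1.038)·131.25·0.79/1.038 = 2.8969
OE = 259 − 259/1.067 = 16.2634 °P
AE = 259 − 259/1.038 = 9.4817 °P
RE = 0.1808·16.2634 + 0.8192·9.4817 = 10.7078 °P
Cal = (6.9·2.8969 + 4·(10.7078−0.1))·1.038·3.55

230.0100 kcal


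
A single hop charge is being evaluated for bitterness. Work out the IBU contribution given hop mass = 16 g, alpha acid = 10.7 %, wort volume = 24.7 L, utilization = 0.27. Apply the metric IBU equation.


IBU = (α/100)·mass·U·1000 / V
IBU = (10.7/100)·16·0.27·1000 / 24.7

18.7142 IBU


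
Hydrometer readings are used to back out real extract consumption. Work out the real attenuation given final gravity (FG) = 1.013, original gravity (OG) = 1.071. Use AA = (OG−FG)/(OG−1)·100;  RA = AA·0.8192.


AA = (1.071 − 1.013)/(1.071 − 1)·100 = 81.6901
RA = 81.6901·0.8192

66.9206 %


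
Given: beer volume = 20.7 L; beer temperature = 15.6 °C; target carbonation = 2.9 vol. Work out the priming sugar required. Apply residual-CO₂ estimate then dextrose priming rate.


residual = 14.695·(0.01821 + 0.09011·e^(−0.04·T));  sugar = (target − residual)·4.0·V
residual = 14.695·(0.01821 + 0.09011·e^(−0.04·15.6)) = 0.9771
sugar = (2.9 − 0.9771)·4.0·20.7

159.2178 g


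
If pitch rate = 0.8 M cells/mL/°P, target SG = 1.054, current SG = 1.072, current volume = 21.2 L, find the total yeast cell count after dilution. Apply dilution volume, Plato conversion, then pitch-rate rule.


V_w = V·((SG_c−1)/(SG_t−1)−1);  °P = 259 − 259/SG_t;  cells = rate·(V+V_w)·°P
V_w = 21.2·((1.072−1)/(1.054−1)−1) = 7.0667
V_final = 21.2 + 7.0667 = 28.2667
°P = 259 − 259/1.054 = 13.2694
cells = 0.8·28.2667·13.2694

300.0665 billion cells


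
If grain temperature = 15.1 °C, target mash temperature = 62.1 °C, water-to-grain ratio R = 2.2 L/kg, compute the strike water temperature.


T_strike = (0.41/R)·(T_mash − T_grain) + T_mash
T_strike = (0.41/2.2)·(62.1 − 15.1) + 62.1

70.8591 °C


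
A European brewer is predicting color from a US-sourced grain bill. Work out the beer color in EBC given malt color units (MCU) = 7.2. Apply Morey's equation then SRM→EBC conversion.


SRM = 1.4922·MCU^0.6859;  EBC = SRM·1.97
SRM = 1.4922·7.2^0.6859 = 5.7792
EBC = 5.7792·1.97

11.3851 EBC


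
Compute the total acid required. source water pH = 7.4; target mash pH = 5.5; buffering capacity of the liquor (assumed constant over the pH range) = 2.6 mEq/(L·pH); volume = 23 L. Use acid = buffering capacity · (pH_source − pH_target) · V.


acid = 2.6 · (7.4 − 5.5) · 23

113.6200 mEq


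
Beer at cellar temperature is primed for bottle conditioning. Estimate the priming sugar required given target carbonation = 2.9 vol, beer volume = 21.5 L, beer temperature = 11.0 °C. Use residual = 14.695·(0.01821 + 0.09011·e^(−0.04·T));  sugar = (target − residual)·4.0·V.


residual = 14.695·(0.01821 + 0.09011·e^(−0.04·11.0)) = 1.1204
sugar = (2.9 − 1.1204)·4.0·21.5

153.0450 g


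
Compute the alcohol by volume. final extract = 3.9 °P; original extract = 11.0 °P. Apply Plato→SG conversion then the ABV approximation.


SG = 259/(259 − P);  ABV = (OG − FG)·131.25
OG = 259/(259 − 11.0) = 1.0444
FG = 259/(259 − 3.9) = 1.0153
ABV = (1.0444 − 1.0153)·131.25

3.8150 % ABV


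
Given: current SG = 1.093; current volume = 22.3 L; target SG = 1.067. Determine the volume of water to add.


V_water = V·((SG_curr − 1)/(SG_target − 1) − 1)
V_water = 22.3·((1.093 − 1)/(1.067 − 1) − 1)

8.6537 L


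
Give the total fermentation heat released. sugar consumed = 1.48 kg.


Q = m_sugar · 590 kJ/kg
Q = 1.48 · 590

873.2000 kJ


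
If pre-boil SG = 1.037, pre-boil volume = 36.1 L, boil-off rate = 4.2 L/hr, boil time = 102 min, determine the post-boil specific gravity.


V_post = V_pre − rate·(t/60);  SG_post = 1 + (SG_pre−1)·V_pre/V_post
V_post = 36.1 − 4.2·(102/60) = 28.9600
SG_post = 1 + (1.037 − 1)·36.1/28.9600

1.0461


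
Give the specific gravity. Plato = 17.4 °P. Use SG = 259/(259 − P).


SG = 259/(259 − 17.4)

1.0720


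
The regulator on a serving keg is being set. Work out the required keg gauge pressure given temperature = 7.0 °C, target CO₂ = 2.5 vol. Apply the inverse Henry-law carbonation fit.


psi = vols/(0.01821 + 0.09011·e^(−0.04·T)) − 14.695
psi = 2.5/(0.01821 + 0.09011·e^(−0.04·7.0)) − 14.695

14.2691 psi


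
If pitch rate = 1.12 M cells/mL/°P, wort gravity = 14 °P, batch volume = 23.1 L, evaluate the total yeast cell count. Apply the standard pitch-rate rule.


cells (billions) = rate · V_L · °P
cells = 1.12 · 23.1 · 14

362.2080 billion cells


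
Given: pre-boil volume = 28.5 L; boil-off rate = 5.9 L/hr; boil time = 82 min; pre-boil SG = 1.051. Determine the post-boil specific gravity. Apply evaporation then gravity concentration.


V_post = V_pre − rate·(t/60);  SG_post = 1 + (SG_pre−1)·V_pre/V_post
V_post = 28.5 − 5.9·(82/60) = 20.4367
SG_post = 1 + (1.051 − 1)·28.5/20.4367

1.0711


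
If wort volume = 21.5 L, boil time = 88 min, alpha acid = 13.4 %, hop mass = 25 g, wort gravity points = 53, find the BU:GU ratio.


U = 1.65·0.000125^(GP/1000)·(1−e^(−0.04t))/4.15;  IBU = (α/100)·m·U·1000/V;  BU:GU = IBU/GP
U = 1.65·0.000125^(53/1000)·(1−e^(−0.04·88))/4.15 = 0.2396
IBU = (13.4/100)·25·0.2396·1000/21.5 = 37.3361
BU:GU = 37.3361/53

0.7045


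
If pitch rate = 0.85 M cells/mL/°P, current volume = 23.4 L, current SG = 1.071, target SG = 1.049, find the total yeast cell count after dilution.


V_w = V·((SG_c−1)/(SG_t−1)−1);  °P = 259 − 259/SG_t;  cells = rate·(V+V_w)·°P
V_w = 23.4·((1.071−1)/(1.049−1)−1) = 10.5061
V_final = 23.4 + 10.5061 = 33.9061
°P = 259 − 259/1.049 = 12.0982
cells = 0.85·33.9061·12.0982

348.6723 billion cells


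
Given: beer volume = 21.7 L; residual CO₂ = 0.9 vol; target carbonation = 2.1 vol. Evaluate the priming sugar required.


sugar = (target − residual)·4.0·V
sugar = (2.1 − 0.9)·4.0·21.7

104.1600 g


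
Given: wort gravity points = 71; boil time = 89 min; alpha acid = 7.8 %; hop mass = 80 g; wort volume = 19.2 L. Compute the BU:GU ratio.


U = 1.65·0.000125^(GP/1000)·(1−e^(−0.04t))/4.15;  IBU = (α/100)·m·U·1000/V;  BU:GU = IBU/GP
U = 1.65·0.000125^(71/1000)·(1−e^(−0.04·89))/4.15 = 0.2041
IBU = (7.8/100)·80·0.2041·1000/19.2 = 66.3239
BU:GU = 66.3239/71

0.9341


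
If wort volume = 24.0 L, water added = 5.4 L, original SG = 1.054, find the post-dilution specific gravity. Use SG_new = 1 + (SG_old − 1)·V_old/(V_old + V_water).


pts = (1.054 − 1)·1000·24.0/(24.0 + 5.4) = 44.0816
SG_new = 1 + 44.0816/1000

1.0441


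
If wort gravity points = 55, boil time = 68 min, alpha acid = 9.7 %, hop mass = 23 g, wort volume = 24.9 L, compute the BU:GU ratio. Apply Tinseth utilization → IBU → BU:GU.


U = 1.65·0.000125^(GP/1000)·(1−e^(−0.04t))/4.15;  IBU = (α/100)·m·U·1000/V;  BU:GU = IBU/GP
U = 1.65·0.000125^(55/1000)·(1−e^(−0.04·68))/4.15 = 0.2266
IBU = (9.7/100)·23·0.2266·1000/24.9 = 20.2988
BU:GU = 20.2988/55

0.3691


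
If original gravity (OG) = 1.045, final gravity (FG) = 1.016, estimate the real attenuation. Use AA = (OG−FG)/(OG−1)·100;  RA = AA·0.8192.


AA = (1.045 − 1.016)/(1.045 − 1)·100 = 64.4444
RA = 64.4444·0.8192

52.7929 %


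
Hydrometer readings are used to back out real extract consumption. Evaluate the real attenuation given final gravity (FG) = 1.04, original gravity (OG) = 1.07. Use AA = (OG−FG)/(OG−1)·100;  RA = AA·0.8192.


AA = (1.07 − 1.04)/(1.07 − 1)·100 = 42.8571
RA = 42.8571·0.8192

35.1086 %


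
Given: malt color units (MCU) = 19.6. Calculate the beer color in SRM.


SRM = 1.4922 · MCU^0.6859
SRM = 1.4922 · 19.6^0.6859

11.4864 SRM


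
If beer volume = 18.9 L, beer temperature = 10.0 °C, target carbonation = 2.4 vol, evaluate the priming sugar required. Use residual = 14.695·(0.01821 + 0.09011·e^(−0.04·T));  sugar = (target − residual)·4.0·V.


residual = 14.695·(0.01821 + 0.09011·e^(−0.04·10.0)) = 1.1552
sugar = (2.4 − 1.1552)·4.0·18.9

94.1060 g


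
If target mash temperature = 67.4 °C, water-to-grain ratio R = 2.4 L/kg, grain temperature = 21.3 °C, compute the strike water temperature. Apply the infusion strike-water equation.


T_strike = (0.41/R)·(T_mash − T_grain) + T_mash
T_strike = (0.41/2.4)·(67.4 − 21.3) + 67.4

75.2754 °C


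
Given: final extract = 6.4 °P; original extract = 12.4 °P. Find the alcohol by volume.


SG = 259/(259 − P);  ABV = (OG − FG)·131.25
OG = 259/(259 − 12.4) = 1.0503
FG = 259/(259 − 6.4) = 1.0253
ABV = (1.0503 − 1.0253)·131.25

3.2743 % ABV


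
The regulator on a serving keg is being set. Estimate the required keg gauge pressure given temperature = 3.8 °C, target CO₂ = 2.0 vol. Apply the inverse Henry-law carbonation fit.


psi = vols/(0.01821 + 0.09011·e^(−0.04·T)) − 14.695
psi = 2.0/(0.01821 + 0.09011·e^(−0.04·3.8)) − 14.695

6.2226 psi


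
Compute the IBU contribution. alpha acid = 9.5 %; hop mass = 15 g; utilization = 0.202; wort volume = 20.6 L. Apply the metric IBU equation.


IBU = (α/100)·mass·U·1000 / V
IBU = (9.5/100)·15·0.202·1000 / 20.6

13.9733 IBU


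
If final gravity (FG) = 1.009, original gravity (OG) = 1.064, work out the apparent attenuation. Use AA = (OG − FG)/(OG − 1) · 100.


AA = (1.064 − 1.009)/(1.064 − 1) · 100

85.9375 %


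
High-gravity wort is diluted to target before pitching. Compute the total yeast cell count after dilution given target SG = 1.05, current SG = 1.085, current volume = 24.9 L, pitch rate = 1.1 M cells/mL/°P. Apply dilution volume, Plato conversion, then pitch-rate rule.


V_w = V·((SG_c−1)/(SG_t−1)−1);  °P = 259 − 259/SG_t;  cells = rate·(V+V_w)·°P
V_w = 24.9·((1.085−1)/(1.05−1)−1) = 17.4300
V_final = 24.9 + 17.4300 = 42.3300
°P = 259 − 259/1.05 = 12.3333
cells = 1.1·42.3300·12.3333

574.2770 billion cells


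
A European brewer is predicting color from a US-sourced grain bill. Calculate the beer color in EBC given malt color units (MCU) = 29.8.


SRM = 1.4922·MCU^0.6859;  EBC = SRM·1.97
SRM = 1.4922·29.8^0.6859 = 15.3106
EBC = 15.3106·1.97

30.1619 EBC


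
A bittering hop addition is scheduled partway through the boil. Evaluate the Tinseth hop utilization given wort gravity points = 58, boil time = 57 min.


U = 1.65·0.000125^(GP/1000) · (1 − e^(−0.04·t))/4.15
bigness = 1.65·0.000125^(58/1000) = 0.9797
boil_factor = (1 − e^(−0.04·57))/4.15 = 0.2163
U = 0.9797 · 0.2163

0.2119


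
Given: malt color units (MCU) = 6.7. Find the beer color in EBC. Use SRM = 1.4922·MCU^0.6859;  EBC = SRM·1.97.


SRM = 1.4922·6.7^0.6859 = 5.5009
EBC = 5.5009·1.97

10.8367 EBC


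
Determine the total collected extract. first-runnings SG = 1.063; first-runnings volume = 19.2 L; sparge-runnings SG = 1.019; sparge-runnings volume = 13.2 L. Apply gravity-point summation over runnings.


total = Σ (SG_i − 1)·1000·V_i
first = (1.063 − 1)·1000·19.2 = 1209.6000
sparge = (1.019 − 1)·1000·13.2 = 250.8000
total = 1209.6000 + 250.8000

1460.4000 gravity·L


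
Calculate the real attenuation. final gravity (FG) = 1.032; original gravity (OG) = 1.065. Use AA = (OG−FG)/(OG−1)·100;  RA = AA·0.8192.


AA = (1.065 − 1.032)/(1.065 − 1)·100 = 50.7692
RA = 50.7692·0.8192

41.5902 %


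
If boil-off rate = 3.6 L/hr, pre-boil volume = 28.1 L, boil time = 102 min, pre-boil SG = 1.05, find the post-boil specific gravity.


V_post = V_pre − rate·(t/60);  SG_post = 1 + (SG_pre−1)·V_pre/V_post
V_post = 28.1 − 3.6·(102/60) = 21.9800
SG_post = 1 + (1.05 − 1)·28.1/21.9800

1.0639


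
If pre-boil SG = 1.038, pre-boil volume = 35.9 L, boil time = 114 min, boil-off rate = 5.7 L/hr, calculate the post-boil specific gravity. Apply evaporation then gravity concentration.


V_post = V_pre − rate·(t/60);  SG_post = 1 + (SG_pre−1)·V_pre/V_post
V_post = 35.9 − 5.7·(114/60) = 25.0700
SG_post = 1 + (1.038 − 1)·35.9/25.0700

1.0544


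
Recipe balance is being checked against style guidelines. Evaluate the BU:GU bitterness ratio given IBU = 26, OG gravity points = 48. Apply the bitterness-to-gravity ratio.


BU:GU = IBU / OG_points
BU:GU = 26 / 48

0.5417


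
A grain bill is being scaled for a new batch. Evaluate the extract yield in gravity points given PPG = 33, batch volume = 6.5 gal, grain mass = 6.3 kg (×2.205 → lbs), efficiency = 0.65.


points = lbs × PPG × eff / vol
lbs = 6.3 × 2.205 = 13.8915
points = 13.8915 × 33 × 0.65 / 6.5

45.8420 points


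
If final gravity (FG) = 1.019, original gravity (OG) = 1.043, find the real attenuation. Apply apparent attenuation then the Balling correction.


AA = (OG−FG)/(OG−1)·100;  RA = AA·0.8192
AA = (1.043 − 1.019)/(1.043 − 1)·100 = 55.8140
RA = 55.8140·0.8192

45.7228 %


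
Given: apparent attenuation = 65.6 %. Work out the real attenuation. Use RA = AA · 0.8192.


RA = 65.6 · 0.8192

53.7395 %


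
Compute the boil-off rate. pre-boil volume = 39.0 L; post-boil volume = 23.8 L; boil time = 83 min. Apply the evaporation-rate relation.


rate = (V_pre − V_post) / (t_min/60)
rate = (39.0 − 23.8) / (83/60)

10.9880 L/hr


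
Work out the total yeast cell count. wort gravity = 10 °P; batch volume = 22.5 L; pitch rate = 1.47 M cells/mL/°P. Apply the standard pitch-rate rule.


cells (billions) = rate · V_L · °P
cells = 1.47 · 22.5 · 10

330.7500 billion cells


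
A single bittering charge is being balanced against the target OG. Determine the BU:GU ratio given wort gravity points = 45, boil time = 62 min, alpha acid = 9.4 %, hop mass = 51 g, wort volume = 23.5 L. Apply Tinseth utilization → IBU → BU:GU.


U = 1.65·0.000125^(GP/1000)·(1−e^(−0.04t))/4.15;  IBU = (α/100)·m·U·1000/V;  BU:GU = IBU/GP
U = 1.65·0.000125^(45/1000)·(1−e^(−0.04·62))/4.15 = 0.2431
IBU = (9.4/100)·51·0.2431·1000/23.5 = 49.5957
BU:GU = 49.5957/45

1.1021


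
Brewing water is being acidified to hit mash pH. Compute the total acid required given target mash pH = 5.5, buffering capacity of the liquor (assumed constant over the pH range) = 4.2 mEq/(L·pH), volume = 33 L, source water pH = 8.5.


acid = buffering capacity · (pH_source − pH_target) · V
acid = 4.2 · (8.5 − 5.5) · 33

415.8000 mEq


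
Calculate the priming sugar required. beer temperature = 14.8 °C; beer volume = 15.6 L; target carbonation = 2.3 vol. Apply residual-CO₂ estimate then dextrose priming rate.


residual = 14.695·(0.01821 + 0.09011·e^(−0.04·T));  sugar = (target − residual)·4.0·V
residual = 14.695·(0.01821 + 0.09011·e^(−0.04·14.8)) = 1.0002
sugar = (2.3 − 1.0002)·4.0·15.6

81.1106 g


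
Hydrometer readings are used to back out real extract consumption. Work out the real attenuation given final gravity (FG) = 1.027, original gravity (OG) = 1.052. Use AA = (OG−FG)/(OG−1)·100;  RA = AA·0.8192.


AA = (1.052 − 1.027)/(1.052 − 1)·100 = 48.0769
RA = 48.0769·0.8192

39.3846 %


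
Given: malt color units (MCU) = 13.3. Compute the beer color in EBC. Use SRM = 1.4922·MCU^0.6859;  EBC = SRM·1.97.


SRM = 1.4922·13.3^0.6859 = 8.8039
EBC = 8.8039·1.97

17.3438 EBC


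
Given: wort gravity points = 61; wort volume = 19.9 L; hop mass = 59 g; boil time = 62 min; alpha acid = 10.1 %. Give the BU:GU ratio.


U = 1.65·0.000125^(GP/1000)·(1−e^(−0.04t))/4.15;  IBU = (α/100)·m·U·1000/V;  BU:GU = IBU/GP
U = 1.65·0.000125^(61/1000)·(1−e^(−0.04·62))/4.15 = 0.2106
IBU = (10.1/100)·59·0.2106·1000/19.9 = 63.0500
BU:GU = 63.0500/61

1.0336


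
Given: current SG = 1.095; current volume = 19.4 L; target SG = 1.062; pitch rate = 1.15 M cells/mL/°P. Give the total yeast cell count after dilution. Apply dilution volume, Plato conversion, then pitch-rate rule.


V_w = V·((SG_c−1)/(SG_t−1)−1);  °P = 259 − 259/SG_t;  cells = rate·(V+V_w)·°P
V_w = 19.4·((1.095−1)/(1.062−1)−1) = 10.3258
V_final = 19.4 + 10.3258 = 29.7258
°P = 259 − 259/1.062 = 15.1205
cells = 1.15·29.7258·15.1205

516.8903 billion cells


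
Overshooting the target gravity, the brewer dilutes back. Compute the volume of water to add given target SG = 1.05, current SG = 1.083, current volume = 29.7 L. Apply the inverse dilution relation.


V_water = V·((SG_curr − 1)/(SG_target − 1) − 1)
V_water = 29.7·((1.083 − 1)/(1.05 − 1) − 1)

19.6020 L


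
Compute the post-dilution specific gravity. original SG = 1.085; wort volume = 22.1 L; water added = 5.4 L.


SG_new = 1 + (SG_old − 1)·V_old/(V_old + V_water)
pts = (1.085 − 1)·1000·22.1/(22.1 + 5.4) = 68.3091
SG_new = 1 + 68.3091/1000

1.0683


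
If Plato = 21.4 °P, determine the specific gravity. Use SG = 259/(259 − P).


SG = 259/(259 − 21.4)

1.0901


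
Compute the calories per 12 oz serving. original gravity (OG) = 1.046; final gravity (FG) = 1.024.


ABW = (OG−FG)·131.25·0.79/FG;  °P = 259 − 259/SG (for OG→OE and FG→AE);  RE = 0.1808·OE + 0.8192·AE;  Cal = (6.9·ABW + 4·(RE−0.1))·FG·3.55
ABW = (1.046 − 1.024)·131.25·0.79/1.024 = 2.2277
OE = 259 − 259/1.046 = 11.3901 °P
AE = 259 − 259/1.024 = 6.0703 °P
RE = 0.1808·11.3901 + 0.8192·6.0703 = 7.0321 °P
Cal = (6.9·2.2277 + 4·(7.0321−0.1))·1.024·3.55

156.6748 kcal


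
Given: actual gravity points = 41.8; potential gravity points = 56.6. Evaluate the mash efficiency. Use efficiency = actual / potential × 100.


efficiency = 41.8 / 56.6 × 100

73.8516 %


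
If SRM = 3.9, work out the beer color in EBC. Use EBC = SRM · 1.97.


EBC = 3.9 · 1.97

7.6830 EBC


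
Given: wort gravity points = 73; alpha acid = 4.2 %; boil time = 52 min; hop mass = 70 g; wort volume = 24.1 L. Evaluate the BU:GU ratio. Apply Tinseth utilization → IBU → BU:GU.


U = 1.65·0.000125^(GP/1000)·(1−e^(−0.04t))/4.15;  IBU = (α/100)·m·U·1000/V;  BU:GU = IBU/GP
U = 1.65·0.000125^(73/1000)·(1−e^(−0.04·52))/4.15 = 0.1805
IBU = (4.2/100)·70·0.1805·1000/24.1 = 22.0233
BU:GU = 22.0233/73

0.3017


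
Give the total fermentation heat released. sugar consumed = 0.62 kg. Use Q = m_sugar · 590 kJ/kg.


Q = 0.62 · 590

365.8000 kJ


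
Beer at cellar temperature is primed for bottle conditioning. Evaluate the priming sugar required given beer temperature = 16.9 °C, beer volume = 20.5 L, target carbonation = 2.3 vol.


residual = 14.695·(0.01821 + 0.09011·e^(−0.04·T));  sugar = (target − residual)·4.0·V
residual = 14.695·(0.01821 + 0.09011·e^(−0.04·16.9)) = 0.9411
sugar = (2.3 − 0.9411)·4.0·20.5

111.4273 g


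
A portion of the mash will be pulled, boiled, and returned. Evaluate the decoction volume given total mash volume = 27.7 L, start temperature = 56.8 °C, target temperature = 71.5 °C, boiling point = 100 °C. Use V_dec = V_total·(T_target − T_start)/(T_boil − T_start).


V_dec = 27.7·(71.5 − 56.8)/(100 − 56.8)

9.4257 L


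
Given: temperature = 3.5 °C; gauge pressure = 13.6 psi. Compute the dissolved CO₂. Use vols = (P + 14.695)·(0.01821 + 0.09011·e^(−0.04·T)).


vols = (13.6 + 14.695)·(0.01821 + 0.09011·e^(−0.04·3.5))

2.7318 volumes


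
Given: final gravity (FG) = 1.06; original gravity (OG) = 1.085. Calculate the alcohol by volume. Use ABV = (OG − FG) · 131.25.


ABV = (1.085 − 1.06) · 131.25

3.2812 % ABV


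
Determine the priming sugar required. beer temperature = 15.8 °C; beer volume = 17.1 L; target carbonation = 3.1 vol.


residual = 14.695·(0.01821 + 0.09011·e^(−0.04·T));  sugar = (target − residual)·4.0·V
residual = 14.695·(0.01821 + 0.09011·e^(−0.04·15.8)) = 0.9714
sugar = (3.1 − 0.9714)·4.0·17.1

145.5944 g


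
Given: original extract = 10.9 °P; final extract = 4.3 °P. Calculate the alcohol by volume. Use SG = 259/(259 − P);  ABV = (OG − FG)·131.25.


OG = 259/(259 − 10.9) = 1.0439
FG = 259/(259 − 4.3) = 1.0169
ABV = (1.0439 − 1.0169)·131.25

3.5505 % ABV


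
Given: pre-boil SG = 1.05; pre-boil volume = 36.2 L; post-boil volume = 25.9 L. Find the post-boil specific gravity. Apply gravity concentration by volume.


SG_post = 1 + (SG_pre − 1)·V_pre/V_post
pts_pre = (1.05 − 1)·1000 = 50.0000
pts_post = 50.0000·36.2/25.9 = 69.8842
SG_post = 1 + 69.8842/1000

1.0699


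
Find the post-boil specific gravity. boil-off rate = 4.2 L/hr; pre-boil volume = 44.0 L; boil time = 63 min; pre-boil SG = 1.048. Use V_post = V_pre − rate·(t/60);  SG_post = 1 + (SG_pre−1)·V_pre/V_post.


V_post = 44.0 − 4.2·(63/60) = 39.5900
SG_post = 1 + (1.048 − 1)·44.0/39.5900

1.0533


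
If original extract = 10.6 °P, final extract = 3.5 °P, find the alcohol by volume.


SG = 259/(259 − P);  ABV = (OG − FG)·131.25
OG = 259/(259 − 10.6) = 1.0427
FG = 259/(259 − 3.5) = 1.0137
ABV = (1.0427 − 1.0137)·131.25

3.8029 % ABV


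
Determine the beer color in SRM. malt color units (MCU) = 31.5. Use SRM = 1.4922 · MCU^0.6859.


SRM = 1.4922 · 31.5^0.6859

15.9044 SRM


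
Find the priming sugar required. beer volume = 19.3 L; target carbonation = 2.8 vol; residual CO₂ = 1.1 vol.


sugar = (target − residual)·4.0·V
sugar = (2.8 − 1.1)·4.0·19.3

131.2400 g


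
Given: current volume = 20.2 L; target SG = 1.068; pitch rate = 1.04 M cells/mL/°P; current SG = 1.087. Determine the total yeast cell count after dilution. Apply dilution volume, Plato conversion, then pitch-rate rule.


V_w = V·((SG_c−1)/(SG_t−1)−1);  °P = 259 − 259/SG_t;  cells = rate·(V+V_w)·°P
V_w = 20.2·((1.087−1)/(1.068−1)−1) = 5.6441
V_final = 20.2 + 5.6441 = 25.8441
°P = 259 − 259/1.068 = 16.4906
cells = 1.04·25.8441·16.4906

443.2334 billion cells


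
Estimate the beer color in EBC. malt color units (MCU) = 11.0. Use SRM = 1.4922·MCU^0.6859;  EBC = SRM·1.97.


SRM = 1.4922·11.0^0.6859 = 7.7289
EBC = 7.7289·1.97

15.2260 EBC


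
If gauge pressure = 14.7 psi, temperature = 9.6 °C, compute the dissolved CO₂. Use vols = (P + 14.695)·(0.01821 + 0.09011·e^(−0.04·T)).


vols = (14.7 + 14.695)·(0.01821 + 0.09011·e^(−0.04·9.6))

2.3395 volumes


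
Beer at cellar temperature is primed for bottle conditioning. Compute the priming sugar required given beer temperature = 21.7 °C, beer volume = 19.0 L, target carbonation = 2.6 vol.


residual = 14.695·(0.01821 + 0.09011·e^(−0.04·T));  sugar = (target − residual)·4.0·V
residual = 14.695·(0.01821 + 0.09011·e^(−0.04·21.7)) = 0.8235
sugar = (2.6 − 0.8235)·4.0·19.0

135.0164 g


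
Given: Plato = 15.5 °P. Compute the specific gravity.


SG = 259/(259 − P)
SG = 259/(259 − 15.5)

1.0637


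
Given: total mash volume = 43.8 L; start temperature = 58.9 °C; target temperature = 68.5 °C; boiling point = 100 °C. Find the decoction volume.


V_dec = V_total·(T_target − T_start)/(T_boil − T_start)
V_dec = 43.8·(68.5 − 58.9)/(100 − 58.9)

10.2307 L


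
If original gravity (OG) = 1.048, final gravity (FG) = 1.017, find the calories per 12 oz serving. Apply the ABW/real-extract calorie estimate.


ABW = (OG−FG)·131.25·0.79/FG;  °P = 259 − 259/SG (for OG→OE and FG→AE);  RE = 0.1808·OE + 0.8192·AE;  Cal = (6.9·ABW + 4·(RE−0.1))·FG·3.55
ABW = (1.048 − 1.017)·131.25·0.79/1.017 = 3.1606
OE = 259 − 259/1.048 = 11.8626 °P
AE = 259 − 259/1.017 = 4.3294 °P
RE = 0.1808·11.8626 + 0.8192·4.3294 = 5.6914 °P
Cal = (6.9·3.1606 + 4·(5.6914−0.1))·1.017·3.55

159.4823 kcal


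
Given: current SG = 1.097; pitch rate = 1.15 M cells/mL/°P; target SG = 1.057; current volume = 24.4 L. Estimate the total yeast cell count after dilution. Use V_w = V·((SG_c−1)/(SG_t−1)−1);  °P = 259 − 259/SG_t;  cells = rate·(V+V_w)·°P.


V_w = 24.4·((1.097−1)/(1.057−1)−1) = 17.1228
V_final = 24.4 + 17.1228 = 41.5228
°P = 259 − 259/1.057 = 13.9669
cells = 1.15·41.5228·13.9669

666.9360 billion cells


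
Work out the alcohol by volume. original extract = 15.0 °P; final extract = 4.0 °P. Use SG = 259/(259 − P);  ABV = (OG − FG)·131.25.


OG = 259/(259 − 15.0) = 1.0615
FG = 259/(259 − 4.0) = 1.0157
ABV = (1.0615 − 1.0157)·131.25

6.0098 % ABV


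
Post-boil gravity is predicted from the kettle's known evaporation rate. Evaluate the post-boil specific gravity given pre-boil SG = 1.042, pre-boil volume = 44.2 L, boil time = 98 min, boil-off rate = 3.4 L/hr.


V_post = V_pre − rate·(t/60);  SG_post = 1 + (SG_pre−1)·V_pre/V_post
V_post = 44.2 − 3.4·(98/60) = 38.6467
SG_post = 1 + (1.042 − 1)·44.2/38.6467

1.0480


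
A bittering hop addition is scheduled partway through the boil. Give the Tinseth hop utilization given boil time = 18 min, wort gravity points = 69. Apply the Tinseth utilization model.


U = 1.65·0.000125^(GP/1000) · (1 − e^(−0.04·t))/4.15
bigness = 1.65·0.000125^(69/1000) = 0.8875
boil_factor = (1 − e^(−0.04·18))/4.15 = 0.1237
U = 0.8875 · 0.1237

0.1098


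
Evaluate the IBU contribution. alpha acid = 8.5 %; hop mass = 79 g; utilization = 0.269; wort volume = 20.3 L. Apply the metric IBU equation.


IBU = (α/100)·mass·U·1000 / V
IBU = (8.5/100)·79·0.269·1000 / 20.3

88.9820 IBU


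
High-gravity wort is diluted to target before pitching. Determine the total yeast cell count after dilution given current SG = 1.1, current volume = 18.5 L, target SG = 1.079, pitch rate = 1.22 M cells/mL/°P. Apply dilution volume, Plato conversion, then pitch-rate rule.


V_w = V·((SG_c−1)/(SG_t−1)−1);  °P = 259 − 259/SG_t;  cells = rate·(V+V_w)·°P
V_w = 18.5·((1.1−1)/(1.079−1)−1) = 4.9177
V_final = 18.5 + 4.9177 = 23.4177
°P = 259 − 259/1.079 = 18.9629
cells = 1.22·23.4177·18.9629

541.7637 billion cells


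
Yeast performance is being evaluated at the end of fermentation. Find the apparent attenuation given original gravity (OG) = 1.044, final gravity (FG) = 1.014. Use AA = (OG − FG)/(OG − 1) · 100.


AA = (1.044 − 1.014)/(1.044 − 1) · 100

68.1818 %


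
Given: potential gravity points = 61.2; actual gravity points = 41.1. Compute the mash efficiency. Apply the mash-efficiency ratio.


efficiency = actual / potential × 100
efficiency = 41.1 / 61.2 × 100

67.1569 %


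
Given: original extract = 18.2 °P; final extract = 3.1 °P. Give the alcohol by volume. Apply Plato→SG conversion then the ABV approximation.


SG = 259/(259 − P);  ABV = (OG − FG)·131.25
OG = 259/(259 − 18.2) = 1.0756
FG = 259/(259 − 3.1) = 1.0121
ABV = (1.0756 − 1.0121)·131.25

8.3301 % ABV


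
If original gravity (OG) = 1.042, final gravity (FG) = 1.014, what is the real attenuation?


AA = (OG−FG)/(OG−1)·100;  RA = AA·0.8192
AA = (1.042 − 1.014)/(1.042 − 1)·100 = 66.6667
RA = 66.6667·0.8192

54.6133 %


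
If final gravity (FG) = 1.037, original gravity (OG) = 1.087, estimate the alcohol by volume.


ABV = (OG − FG) · 131.25
ABV = (1.087 − 1.037) · 131.25

6.5625 % ABV


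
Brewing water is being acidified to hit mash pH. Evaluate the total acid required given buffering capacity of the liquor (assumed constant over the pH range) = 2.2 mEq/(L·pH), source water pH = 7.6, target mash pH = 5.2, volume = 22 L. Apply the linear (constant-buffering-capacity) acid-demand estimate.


acid = buffering capacity · (pH_source − pH_target) · V
acid = 2.2 · (7.6 − 5.2) · 22

116.1600 mEq


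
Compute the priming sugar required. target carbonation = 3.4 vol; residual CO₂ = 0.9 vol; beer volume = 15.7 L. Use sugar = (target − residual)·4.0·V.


sugar = (3.4 − 0.9)·4.0·15.7

157.0000 g


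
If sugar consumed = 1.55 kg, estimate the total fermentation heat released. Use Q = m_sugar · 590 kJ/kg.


Q = 1.55 · 590

914.5000 kJ


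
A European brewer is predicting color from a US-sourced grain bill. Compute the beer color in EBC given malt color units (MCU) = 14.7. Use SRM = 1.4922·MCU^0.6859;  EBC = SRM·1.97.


SRM = 1.4922·14.7^0.6859 = 9.4295
EBC = 9.4295·1.97

18.5762 EBC


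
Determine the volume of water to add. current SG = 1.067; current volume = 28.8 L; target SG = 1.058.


V_water = V·((SG_curr − 1)/(SG_target − 1) − 1)
V_water = 28.8·((1.067 − 1)/(1.058 − 1) − 1)

4.4690 L


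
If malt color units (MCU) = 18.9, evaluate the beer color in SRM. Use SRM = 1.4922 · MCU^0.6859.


SRM = 1.4922 · 18.9^0.6859

11.2035 SRM


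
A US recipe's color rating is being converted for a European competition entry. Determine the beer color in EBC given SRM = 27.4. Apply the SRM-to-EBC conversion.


EBC = SRM · 1.97
EBC = 27.4 · 1.97

53.9780 EBC


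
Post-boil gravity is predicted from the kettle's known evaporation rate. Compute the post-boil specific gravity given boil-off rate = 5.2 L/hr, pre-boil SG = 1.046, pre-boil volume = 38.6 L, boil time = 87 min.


V_post = V_pre − rate·(t/60);  SG_post = 1 + (SG_pre−1)·V_pre/V_post
V_post = 38.6 − 5.2·(87/60) = 31.0600
SG_post = 1 + (1.046 − 1)·38.6/31.0600

1.0572


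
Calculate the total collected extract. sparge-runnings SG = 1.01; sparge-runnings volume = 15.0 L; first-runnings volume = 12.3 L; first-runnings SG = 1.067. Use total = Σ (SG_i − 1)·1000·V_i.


first = (1.067 − 1)·1000·12.3 = 824.1000
sparge = (1.01 − 1)·1000·15.0 = 150.0000
total = 824.1000 + 150.0000

974.1000 gravity·L


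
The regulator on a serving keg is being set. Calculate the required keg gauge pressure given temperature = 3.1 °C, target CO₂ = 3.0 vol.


psi = vols/(0.01821 + 0.09011·e^(−0.04·T)) − 14.695
psi = 3.0/(0.01821 + 0.09011·e^(−0.04·3.1)) − 14.695

15.9763 psi


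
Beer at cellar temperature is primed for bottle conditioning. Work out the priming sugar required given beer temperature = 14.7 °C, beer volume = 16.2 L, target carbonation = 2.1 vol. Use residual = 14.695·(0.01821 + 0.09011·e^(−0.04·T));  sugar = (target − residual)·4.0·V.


residual = 14.695·(0.01821 + 0.09011·e^(−0.04·14.7)) = 1.0031
sugar = (2.1 − 1.0031)·4.0·16.2

71.0800 g


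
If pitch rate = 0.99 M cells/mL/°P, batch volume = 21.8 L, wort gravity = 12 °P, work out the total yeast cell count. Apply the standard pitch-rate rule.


cells (billions) = rate · V_L · °P
cells = 0.99 · 21.8 · 12

258.9840 billion cells


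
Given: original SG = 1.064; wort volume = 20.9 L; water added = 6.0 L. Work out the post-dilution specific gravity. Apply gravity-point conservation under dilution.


SG_new = 1 + (SG_old − 1)·V_old/(V_old + V_water)
pts = (1.064 − 1)·1000·20.9/(20.9 + 6.0) = 49.7249
SG_new = 1 + 49.7249/1000

1.0497


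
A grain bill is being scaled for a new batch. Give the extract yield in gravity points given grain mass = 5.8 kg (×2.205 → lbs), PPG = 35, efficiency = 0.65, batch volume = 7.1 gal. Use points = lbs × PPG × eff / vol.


lbs = 5.8 × 2.205 = 12.7890
points = 12.7890 × 35 × 0.65 / 7.1

40.9788 points


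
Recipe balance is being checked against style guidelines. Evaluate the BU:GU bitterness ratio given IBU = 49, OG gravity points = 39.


BU:GU = IBU / OG_points
BU:GU = 49 / 39

1.2564


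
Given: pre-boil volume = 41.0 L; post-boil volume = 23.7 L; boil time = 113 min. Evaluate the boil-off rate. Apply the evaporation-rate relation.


rate = (V_pre − V_post) / (t_min/60)
rate = (41.0 − 23.7) / (113/60)

9.1858 L/hr


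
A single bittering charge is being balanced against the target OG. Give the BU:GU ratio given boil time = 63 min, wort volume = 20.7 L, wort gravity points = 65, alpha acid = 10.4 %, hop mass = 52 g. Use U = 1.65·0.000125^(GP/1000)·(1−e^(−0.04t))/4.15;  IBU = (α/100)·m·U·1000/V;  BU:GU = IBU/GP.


U = 1.65·0.000125^(65/1000)·(1−e^(−0.04·63))/4.15 = 0.2038
IBU = (10.4/100)·52·0.2038·1000/20.7 = 53.2564
BU:GU = 53.2564/65

0.8193


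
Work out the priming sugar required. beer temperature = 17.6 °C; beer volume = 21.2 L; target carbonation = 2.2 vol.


residual = 14.695·(0.01821 + 0.09011·e^(−0.04·T));  sugar = (target − residual)·4.0·V
residual = 14.695·(0.01821 + 0.09011·e^(−0.04·17.6)) = 0.9225
sugar = (2.2 − 0.9225)·4.0·21.2

108.3292 g


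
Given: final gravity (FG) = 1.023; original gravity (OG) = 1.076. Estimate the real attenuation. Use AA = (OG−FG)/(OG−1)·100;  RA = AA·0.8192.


AA = (1.076 − 1.023)/(1.076 − 1)·100 = 69.7368
RA = 69.7368·0.8192

57.1284 %


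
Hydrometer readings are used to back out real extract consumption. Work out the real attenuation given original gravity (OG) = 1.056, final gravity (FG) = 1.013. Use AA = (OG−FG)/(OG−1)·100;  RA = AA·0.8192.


AA = (1.056 − 1.013)/(1.056 − 1)·100 = 76.7857
RA = 76.7857·0.8192

62.9029 %


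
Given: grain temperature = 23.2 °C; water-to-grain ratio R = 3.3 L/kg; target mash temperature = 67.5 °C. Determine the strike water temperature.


T_strike = (0.41/R)·(T_mash − T_grain) + T_mash
T_strike = (0.41/3.3)·(67.5 − 23.2) + 67.5

73.0039 °C


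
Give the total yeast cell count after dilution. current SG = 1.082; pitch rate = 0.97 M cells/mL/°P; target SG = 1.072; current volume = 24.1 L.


V_w = V·((SG_c−1)/(SG_t−1)−1);  °P = 259 − 259/SG_t;  cells = rate·(V+V_w)·°P
V_w = 24.1·((1.082−1)/(1.072−1)−1) = 3.3472
V_final = 24.1 + 3.3472 = 27.4472
°P = 259 − 259/1.072 = 17.3955
cells = 0.97·27.4472·17.3955

463.1350 billion cells


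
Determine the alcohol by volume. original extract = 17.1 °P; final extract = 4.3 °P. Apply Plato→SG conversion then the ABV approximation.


SG = 259/(259 − P);  ABV = (OG − FG)·131.25
OG = 259/(259 − 17.1) = 1.0707
FG = 259/(259 − 4.3) = 1.0169
ABV = (1.0707 − 1.0169)·131.25

7.0623 % ABV


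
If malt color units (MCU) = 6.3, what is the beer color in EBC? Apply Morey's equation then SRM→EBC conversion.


SRM = 1.4922·MCU^0.6859;  EBC = SRM·1.97
SRM = 1.4922·6.3^0.6859 = 5.2734
EBC = 5.2734·1.97

10.3887 EBC


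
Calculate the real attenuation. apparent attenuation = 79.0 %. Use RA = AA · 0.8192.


RA = 79.0 · 0.8192

64.7168 %


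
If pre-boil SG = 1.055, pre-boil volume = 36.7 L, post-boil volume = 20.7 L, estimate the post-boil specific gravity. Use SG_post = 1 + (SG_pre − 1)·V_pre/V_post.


pts_pre = (1.055 − 1)·1000 = 55.0000
pts_post = 55.0000·36.7/20.7 = 97.5121
SG_post = 1 + 97.5121/1000

1.0975


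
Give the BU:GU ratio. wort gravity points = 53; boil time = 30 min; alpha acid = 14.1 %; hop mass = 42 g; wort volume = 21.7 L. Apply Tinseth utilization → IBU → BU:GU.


U = 1.65·0.000125^(GP/1000)·(1−e^(−0.04t))/4.15;  IBU = (α/100)·m·U·1000/V;  BU:GU = IBU/GP
U = 1.65·0.000125^(53/1000)·(1−e^(−0.04·30))/4.15 = 0.1726
IBU = (14.1/100)·42·0.1726·1000/21.7 = 47.0909
BU:GU = 47.0909/53

0.8885


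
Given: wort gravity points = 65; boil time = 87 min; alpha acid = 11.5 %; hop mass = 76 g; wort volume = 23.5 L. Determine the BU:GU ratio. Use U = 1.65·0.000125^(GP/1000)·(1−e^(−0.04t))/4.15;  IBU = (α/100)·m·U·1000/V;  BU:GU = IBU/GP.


U = 1.65·0.000125^(65/1000)·(1−e^(−0.04·87))/4.15 = 0.2149
IBU = (11.5/100)·76·0.2149·1000/23.5 = 79.9077
BU:GU = 79.9077/65

1.2293


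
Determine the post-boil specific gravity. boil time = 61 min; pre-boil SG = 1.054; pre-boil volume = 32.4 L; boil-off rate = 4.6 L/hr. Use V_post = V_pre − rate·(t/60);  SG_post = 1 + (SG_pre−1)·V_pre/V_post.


V_post = 32.4 − 4.6·(61/60) = 27.7233
SG_post = 1 + (1.054 − 1)·32.4/27.7233

1.0631


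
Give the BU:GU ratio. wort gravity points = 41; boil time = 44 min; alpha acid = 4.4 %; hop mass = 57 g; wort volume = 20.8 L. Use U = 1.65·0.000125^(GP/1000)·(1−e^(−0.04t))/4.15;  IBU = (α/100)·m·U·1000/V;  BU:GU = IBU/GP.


U = 1.65·0.000125^(41/1000)·(1−e^(−0.04·44))/4.15 = 0.2277
IBU = (4.4/100)·57·0.2277·1000/20.8 = 27.4587
BU:GU = 27.4587/41

0.6697


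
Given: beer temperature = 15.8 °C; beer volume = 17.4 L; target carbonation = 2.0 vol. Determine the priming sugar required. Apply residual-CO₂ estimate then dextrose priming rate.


residual = 14.695·(0.01821 + 0.09011·e^(−0.04·T));  sugar = (target − residual)·4.0·V
residual = 14.695·(0.01821 + 0.09011·e^(−0.04·15.8)) = 0.9714
sugar = (2.0 − 0.9714)·4.0·17.4

71.5887 g


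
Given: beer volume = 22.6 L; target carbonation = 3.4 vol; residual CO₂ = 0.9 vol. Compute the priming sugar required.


sugar = (target − residual)·4.0·V
sugar = (3.4 − 0.9)·4.0·22.6

226.0000 g


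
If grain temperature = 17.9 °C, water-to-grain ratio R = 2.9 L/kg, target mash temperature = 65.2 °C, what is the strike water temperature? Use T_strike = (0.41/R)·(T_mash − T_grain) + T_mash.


T_strike = (0.41/2.9)·(65.2 − 17.9) + 65.2

71.8872 °C


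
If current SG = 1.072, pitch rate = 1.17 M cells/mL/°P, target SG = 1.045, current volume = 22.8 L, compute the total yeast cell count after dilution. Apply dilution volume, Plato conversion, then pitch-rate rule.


V_w = V·((SG_c−1)/(SG_t−1)−1);  °P = 259 − 259/SG_t;  cells = rate·(V+V_w)·°P
V_w = 22.8·((1.072−1)/(1.045−1)−1) = 13.6800
V_final = 22.8 + 13.6800 = 36.4800
°P = 259 − 259/1.045 = 11.1531
cells = 1.17·36.4800·11.1531

476.0326 billion cells


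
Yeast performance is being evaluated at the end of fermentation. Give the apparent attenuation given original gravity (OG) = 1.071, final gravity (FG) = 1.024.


AA = (OG − FG)/(OG − 1) · 100
AA = (1.071 − 1.024)/(1.071 − 1) · 100

66.1972 %


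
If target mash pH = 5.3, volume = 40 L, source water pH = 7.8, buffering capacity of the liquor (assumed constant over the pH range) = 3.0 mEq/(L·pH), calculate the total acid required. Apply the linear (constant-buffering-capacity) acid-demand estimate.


acid = buffering capacity · (pH_source − pH_target) · V
acid = 3.0 · (7.8 − 5.3) · 40

300.0000 mEq


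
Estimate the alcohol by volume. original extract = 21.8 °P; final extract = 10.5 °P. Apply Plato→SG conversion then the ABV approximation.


SG = 259/(259 − P);  ABV = (OG − FG)·131.25
OG = 259/(259 − 21.8) = 1.0919
FG = 259/(259 − 10.5) = 1.0423
ABV = (1.0919 − 1.0423)·131.25

6.5168 % ABV


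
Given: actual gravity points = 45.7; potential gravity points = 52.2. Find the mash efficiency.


efficiency = actual / potential × 100
efficiency = 45.7 / 52.2 × 100

87.5479 %


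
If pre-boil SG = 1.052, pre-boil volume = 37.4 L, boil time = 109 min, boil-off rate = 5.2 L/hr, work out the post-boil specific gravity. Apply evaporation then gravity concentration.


V_post = V_pre − rate·(t/60);  SG_post = 1 + (SG_pre−1)·V_pre/V_post
V_post = 37.4 − 5.2·(109/60) = 27.9533
SG_post = 1 + (1.052 − 1)·37.4/27.9533

1.0696


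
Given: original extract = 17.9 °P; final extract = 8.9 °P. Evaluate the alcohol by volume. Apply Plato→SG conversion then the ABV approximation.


SG = 259/(259 − P);  ABV = (OG − FG)·131.25
OG = 259/(259 − 17.9) = 1.0742
FG = 259/(259 − 8.9) = 1.0356
ABV = (1.0742 − 1.0356)·131.25

5.0738 % ABV


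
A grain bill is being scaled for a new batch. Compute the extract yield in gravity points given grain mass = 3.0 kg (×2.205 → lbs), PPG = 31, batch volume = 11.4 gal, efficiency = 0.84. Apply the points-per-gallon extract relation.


points = lbs × PPG × eff / vol
lbs = 3.0 × 2.205 = 6.6150
points = 6.6150 × 31 × 0.84 / 11.4

15.1101 points
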